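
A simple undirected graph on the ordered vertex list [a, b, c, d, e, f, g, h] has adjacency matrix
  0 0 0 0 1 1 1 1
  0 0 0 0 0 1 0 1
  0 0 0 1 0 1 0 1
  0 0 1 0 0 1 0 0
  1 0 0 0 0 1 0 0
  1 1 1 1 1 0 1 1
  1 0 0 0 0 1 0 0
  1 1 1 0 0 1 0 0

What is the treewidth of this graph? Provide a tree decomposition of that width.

Treewidth 2.
One optimal decomposition is:
Bags: B1 = {a, f, g}  B2 = {a, e, f}  B3 = {a, f, h}  B4 = {b, f, h}  B5 = {c, f, h}  B6 = {c, d, f}
Tree: B1–B2, B2–B3, B3–B4, B3–B5, B5–B6

Each bag holds 3 vertices, so the decomposition has width 2, which upper-bounds the treewidth. For the lower bound, the 3 vertices {c, d, f} are pairwise adjacent, and any tree decomposition puts a clique entirely inside one bag — forcing width ≥ 2. Combining the bounds, tw(G) = 2.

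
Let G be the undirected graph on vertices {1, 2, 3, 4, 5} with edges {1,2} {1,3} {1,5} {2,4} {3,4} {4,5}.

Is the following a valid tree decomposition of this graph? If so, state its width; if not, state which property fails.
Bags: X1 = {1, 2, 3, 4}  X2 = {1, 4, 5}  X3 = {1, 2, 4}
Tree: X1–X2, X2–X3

No — bags containing vertex 2 are not connected in the tree.

A tree decomposition must satisfy three properties: every vertex lies in some bag; for every edge, both endpoints lie together in some bag; and for every vertex, the bags containing it form a connected subtree. Here bags containing vertex 2 are not connected in the tree, so the decomposition is invalid.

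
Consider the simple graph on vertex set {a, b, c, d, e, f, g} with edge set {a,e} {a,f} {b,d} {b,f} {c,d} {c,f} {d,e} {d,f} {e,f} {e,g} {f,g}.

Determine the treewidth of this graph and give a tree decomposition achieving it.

Every bag has size at most 3, so the width is 3 − 1 = 2 and tw(G) ≤ 2. On the other hand G contains the 3-clique {d, e, f}. A clique must lie in a single bag of any decomposition, so no decomposition can have width below 2. The upper and lower bounds meet at 2, so that is the treewidth.

Treewidth 2.
One optimal decomposition is:
Bags: B1 = {e, f, g}  B2 = {a, e, f}  B3 = {d, e, f}  B4 = {b, d, f}  B5 = {c, d, f}
Tree: B1–B2, B1–B3, B3–B4, B4–B5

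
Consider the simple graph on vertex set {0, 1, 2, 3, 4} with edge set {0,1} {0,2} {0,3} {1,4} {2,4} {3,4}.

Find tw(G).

A width-2 tree decomposition is:
Bags: B1 = {0, 3, 4}  B2 = {0, 1, 4}  B3 = {0, 2, 4}
Tree: B1–B2, B2–B3
Each bag holds 3 vertices, so the decomposition has width 2, which upper-bounds the treewidth. The edges 3–0–1–4–3 form a cycle, so G is not a tree and its treewidth is at least 2. The upper and lower bounds meet at 2, so that is the treewidth.

2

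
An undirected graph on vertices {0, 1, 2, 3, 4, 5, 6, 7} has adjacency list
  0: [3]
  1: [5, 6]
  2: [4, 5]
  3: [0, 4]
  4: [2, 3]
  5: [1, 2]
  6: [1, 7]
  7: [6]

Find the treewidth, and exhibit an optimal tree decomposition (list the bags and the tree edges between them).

Every bag has size at most 2, so the width is 2 − 1 = 1 and tw(G) ≤ 1. Any graph with an edge has treewidth ≥ 1, and G has the edge 0–3. Combining the bounds, tw(G) = 1.

Treewidth 1.
One optimal decomposition is:
Bags: B1 = {0, 3}  B2 = {3, 4}  B3 = {2, 4}  B4 = {2, 5}  B5 = {1, 5}  B6 = {1, 6}  B7 = {6, 7}
Tree: B1–B2, B2–B3, B3–B4, B4–B5, B5–B6, B6–B7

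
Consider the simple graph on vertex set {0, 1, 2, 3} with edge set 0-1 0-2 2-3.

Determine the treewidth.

A width-1 tree decomposition is:
Bags: B1 = {0, 2}  B2 = {0, 1}  B3 = {2, 3}
Tree: B1–B2, B1–B3
The largest bag has 2 vertices, giving width 1; this decomposition certifies tw(G) ≤ 1. G has an edge, so its treewidth is at least 1. Therefore the treewidth is 1.

1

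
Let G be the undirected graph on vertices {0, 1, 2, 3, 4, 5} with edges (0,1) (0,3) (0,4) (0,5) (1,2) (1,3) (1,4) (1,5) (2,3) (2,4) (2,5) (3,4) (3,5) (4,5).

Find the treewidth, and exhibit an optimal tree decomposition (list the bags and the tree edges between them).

Every bag has size at most 5, so the width is 5 − 1 = 4 and tw(G) ≤ 4. Conversely, {0, 1, 3, 4, 5} is a clique of size 5, and the vertices of any clique must share a bag in every tree decomposition; so some bag has ≥ 5 vertices and tw(G) ≥ 4. Hence tw(G) = 4 exactly.

Treewidth 4.
Bags: B1 = {1, 2, 3, 4, 5}  B2 = {0, 1, 3, 4, 5}
Tree: B1–B2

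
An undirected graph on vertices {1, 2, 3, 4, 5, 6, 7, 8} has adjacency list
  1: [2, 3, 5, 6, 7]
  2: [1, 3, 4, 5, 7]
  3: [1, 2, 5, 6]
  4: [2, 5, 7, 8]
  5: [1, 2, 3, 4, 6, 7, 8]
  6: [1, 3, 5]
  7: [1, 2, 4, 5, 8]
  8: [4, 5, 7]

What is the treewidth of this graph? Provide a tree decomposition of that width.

Treewidth 3.
Bags: B1 = {1, 3, 5, 6}  B2 = {1, 2, 3, 5}  B3 = {1, 2, 5, 7}  B4 = {2, 4, 5, 7}  B5 = {4, 5, 7, 8}
Tree: B1–B2, B2–B3, B3–B4, B4–B5

The largest bag has 4 vertices, giving width 3; this decomposition certifies tw(G) ≤ 3. On the other hand G contains the 4-clique {4, 5, 7, 8}. A clique must lie in a single bag of any decomposition, so no decomposition can have width below 3. Combining the bounds, tw(G) = 3.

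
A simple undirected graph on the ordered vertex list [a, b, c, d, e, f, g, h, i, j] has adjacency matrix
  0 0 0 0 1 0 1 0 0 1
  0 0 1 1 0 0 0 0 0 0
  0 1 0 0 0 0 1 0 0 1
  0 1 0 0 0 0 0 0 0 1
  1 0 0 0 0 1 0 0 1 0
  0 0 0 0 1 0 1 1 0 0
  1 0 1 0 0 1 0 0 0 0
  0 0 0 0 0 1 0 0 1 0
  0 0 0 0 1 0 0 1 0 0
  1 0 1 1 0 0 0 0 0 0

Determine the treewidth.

2

A width-2 tree decomposition is:
Bags: B1 = {b, c, d}  B2 = {c, d, j}  B3 = {c, g, j}  B4 = {a, g, j}  B5 = {a, f, g}  B6 = {a, e, f}  B7 = {e, f, h}  B8 = {e, h, i}
Tree: B1–B2, B2–B3, B3–B4, B4–B5, B5–B6, B6–B7, B7–B8
Each bag holds 3 vertices, so the decomposition has width 2, which upper-bounds the treewidth. For the lower bound, G contains the cycle b–d–j–c–b, so G is not a forest; only forests have treewidth ≤ 1, hence tw(G) ≥ 2. Hence tw(G) = 2 exactly.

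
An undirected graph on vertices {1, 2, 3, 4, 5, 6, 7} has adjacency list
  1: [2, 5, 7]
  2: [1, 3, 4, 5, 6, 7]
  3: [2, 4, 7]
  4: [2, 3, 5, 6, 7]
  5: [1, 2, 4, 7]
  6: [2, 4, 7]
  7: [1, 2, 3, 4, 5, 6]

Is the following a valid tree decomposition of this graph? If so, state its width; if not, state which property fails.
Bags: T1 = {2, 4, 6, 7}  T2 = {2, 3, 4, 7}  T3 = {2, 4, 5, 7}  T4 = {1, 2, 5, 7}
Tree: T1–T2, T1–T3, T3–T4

Every vertex of G appears in some bag (union = {1, 2, 3, 4, 5, 6, 7}); every edge is covered by a bag; and for each vertex v the set of bags containing v is connected in the bag tree. The decomposition is therefore valid. The largest bag has 4 vertices, so the width is 3.

Yes; width 3.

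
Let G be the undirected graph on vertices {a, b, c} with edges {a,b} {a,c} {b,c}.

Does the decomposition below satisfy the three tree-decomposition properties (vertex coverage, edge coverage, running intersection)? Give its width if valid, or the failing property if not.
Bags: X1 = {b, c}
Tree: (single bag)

A tree decomposition must satisfy three properties: every vertex lies in some bag; for every edge, both endpoints lie together in some bag; and for every vertex, the bags containing it form a connected subtree. Here vertex a appears in no bag, so the decomposition is invalid.

No — vertex a appears in no bag.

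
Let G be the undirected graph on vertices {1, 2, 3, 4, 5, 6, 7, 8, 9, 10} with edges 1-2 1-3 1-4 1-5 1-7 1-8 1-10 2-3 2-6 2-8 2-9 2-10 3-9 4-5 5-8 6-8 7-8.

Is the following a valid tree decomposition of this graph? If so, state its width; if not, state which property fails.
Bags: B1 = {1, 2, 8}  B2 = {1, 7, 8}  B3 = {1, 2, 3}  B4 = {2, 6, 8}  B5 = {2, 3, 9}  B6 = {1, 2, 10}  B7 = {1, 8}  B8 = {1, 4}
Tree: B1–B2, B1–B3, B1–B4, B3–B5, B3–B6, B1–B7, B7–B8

No — vertex 5 appears in no bag.

A tree decomposition must satisfy three properties: every vertex lies in some bag; for every edge, both endpoints lie together in some bag; and for every vertex, the bags containing it form a connected subtree. Here vertex 5 appears in no bag, so the decomposition is invalid.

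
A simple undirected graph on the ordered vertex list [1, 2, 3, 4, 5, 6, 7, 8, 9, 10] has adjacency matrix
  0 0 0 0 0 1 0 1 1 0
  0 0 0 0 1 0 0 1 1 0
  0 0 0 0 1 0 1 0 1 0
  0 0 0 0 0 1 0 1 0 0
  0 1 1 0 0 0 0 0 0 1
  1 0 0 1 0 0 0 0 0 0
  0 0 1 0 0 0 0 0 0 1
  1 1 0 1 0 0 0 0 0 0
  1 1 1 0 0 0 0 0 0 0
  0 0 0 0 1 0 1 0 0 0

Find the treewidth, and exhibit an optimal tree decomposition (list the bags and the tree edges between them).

Treewidth 2.
One optimal decomposition is:
Bags: B1 = {5, 7, 10}  B2 = {3, 5, 7}  B3 = {2, 3, 5}  B4 = {2, 3, 9}  B5 = {2, 8, 9}  B6 = {1, 8, 9}  B7 = {1, 4, 8}  B8 = {1, 4, 6}
Tree: B1–B2, B2–B3, B3–B4, B4–B5, B5–B6, B6–B7, B7–B8

Every bag has size at most 3, so the width is 3 − 1 = 2 and tw(G) ≤ 2. The edges 10–7–3–5–10 form a cycle, so G is not a tree and its treewidth is at least 2. Hence tw(G) = 2 exactly.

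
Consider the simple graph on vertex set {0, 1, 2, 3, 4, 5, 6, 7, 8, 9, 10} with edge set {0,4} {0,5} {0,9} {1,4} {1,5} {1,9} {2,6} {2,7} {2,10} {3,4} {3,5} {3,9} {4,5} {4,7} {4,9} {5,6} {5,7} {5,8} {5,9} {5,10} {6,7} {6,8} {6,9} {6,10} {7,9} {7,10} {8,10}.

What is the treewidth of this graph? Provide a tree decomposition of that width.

The largest bag has 4 vertices, giving width 3; this decomposition certifies tw(G) ≤ 3. For the lower bound, the 4 vertices {2, 6, 7, 10} are pairwise adjacent, and any tree decomposition puts a clique entirely inside one bag — forcing width ≥ 3. Hence tw(G) = 3 exactly.

Treewidth 3.
One optimal decomposition is:
Bags: B1 = {5, 6, 7, 10}  B2 = {5, 6, 7, 9}  B3 = {5, 6, 8, 10}  B4 = {4, 5, 7, 9}  B5 = {1, 4, 5, 9}  B6 = {0, 4, 5, 9}  B7 = {3, 4, 5, 9}  B8 = {2, 6, 7, 10}
Tree: B1–B2, B1–B3, B2–B4, B4–B5, B5–B6, B4–B7, B1–B8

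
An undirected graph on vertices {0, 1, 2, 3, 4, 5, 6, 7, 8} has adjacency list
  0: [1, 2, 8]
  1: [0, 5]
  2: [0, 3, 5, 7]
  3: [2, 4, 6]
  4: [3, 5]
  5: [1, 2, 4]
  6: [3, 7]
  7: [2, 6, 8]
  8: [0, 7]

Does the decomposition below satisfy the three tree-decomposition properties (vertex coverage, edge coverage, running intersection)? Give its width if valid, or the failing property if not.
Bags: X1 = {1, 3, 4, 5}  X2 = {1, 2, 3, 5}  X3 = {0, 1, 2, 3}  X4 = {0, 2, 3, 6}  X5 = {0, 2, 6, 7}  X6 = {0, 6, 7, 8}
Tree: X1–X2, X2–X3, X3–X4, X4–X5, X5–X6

Vertex coverage: the bags together contain {0, 1, 2, 3, 4, 5, 6, 7, 8}, the full vertex set. Edge coverage: each edge of G has both endpoints in at least one bag. Running intersection: for every vertex, the bags containing it form a connected subtree. All three properties hold, so this is a valid tree decomposition of width max|bag| − 1 = 3, and hence tw(G) ≤ 3.

Yes; width 3.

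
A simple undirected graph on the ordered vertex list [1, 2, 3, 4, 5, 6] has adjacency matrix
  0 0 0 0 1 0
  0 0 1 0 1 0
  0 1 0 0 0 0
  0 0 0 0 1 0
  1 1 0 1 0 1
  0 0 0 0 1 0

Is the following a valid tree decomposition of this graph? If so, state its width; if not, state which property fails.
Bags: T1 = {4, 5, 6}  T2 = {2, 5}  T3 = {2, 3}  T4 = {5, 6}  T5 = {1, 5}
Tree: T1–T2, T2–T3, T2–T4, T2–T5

No — bags containing vertex 6 are not connected in the tree.

A tree decomposition must satisfy three properties: every vertex lies in some bag; for every edge, both endpoints lie together in some bag; and for every vertex, the bags containing it form a connected subtree. Here bags containing vertex 6 are not connected in the tree, so the decomposition is invalid.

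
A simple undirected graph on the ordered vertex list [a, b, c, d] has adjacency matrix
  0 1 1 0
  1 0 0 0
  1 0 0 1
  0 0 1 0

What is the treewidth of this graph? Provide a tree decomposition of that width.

Treewidth 1.
One optimal decomposition is:
Bags: B1 = {a, c}  B2 = {a, b}  B3 = {c, d}
Tree: B1–B2, B1–B3

Every bag has size at most 2, so the width is 2 − 1 = 1 and tw(G) ≤ 1. G has an edge, so its treewidth is at least 1. The upper and lower bounds meet at 1, so that is the treewidth.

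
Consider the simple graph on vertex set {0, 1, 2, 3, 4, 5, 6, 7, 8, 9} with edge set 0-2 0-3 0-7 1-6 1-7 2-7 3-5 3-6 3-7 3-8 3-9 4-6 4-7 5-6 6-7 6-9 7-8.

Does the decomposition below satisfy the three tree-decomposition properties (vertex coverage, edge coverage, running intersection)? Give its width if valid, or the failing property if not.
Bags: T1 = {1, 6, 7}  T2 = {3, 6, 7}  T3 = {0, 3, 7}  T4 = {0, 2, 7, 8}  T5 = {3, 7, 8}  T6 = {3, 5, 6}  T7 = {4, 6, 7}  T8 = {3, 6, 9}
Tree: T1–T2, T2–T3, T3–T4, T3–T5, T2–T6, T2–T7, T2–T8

A tree decomposition must satisfy three properties: every vertex lies in some bag; for every edge, both endpoints lie together in some bag; and for every vertex, the bags containing it form a connected subtree. Here bags containing vertex 8 are not connected in the tree, so the decomposition is invalid.

No — bags containing vertex 8 are not connected in the tree.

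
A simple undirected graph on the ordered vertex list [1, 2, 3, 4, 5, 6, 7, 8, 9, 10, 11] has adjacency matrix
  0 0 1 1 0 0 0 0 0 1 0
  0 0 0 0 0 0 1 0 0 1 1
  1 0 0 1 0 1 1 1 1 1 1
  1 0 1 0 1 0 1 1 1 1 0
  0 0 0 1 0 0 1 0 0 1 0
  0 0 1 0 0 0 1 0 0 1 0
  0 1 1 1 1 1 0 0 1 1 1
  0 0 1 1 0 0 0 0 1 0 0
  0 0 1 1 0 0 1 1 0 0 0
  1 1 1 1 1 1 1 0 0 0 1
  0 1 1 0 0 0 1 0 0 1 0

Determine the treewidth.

3

A width-3 tree decomposition is:
Bags: B1 = {3, 4, 7, 10}  B2 = {3, 7, 10, 11}  B3 = {3, 4, 7, 9}  B4 = {2, 7, 10, 11}  B5 = {4, 5, 7, 10}  B6 = {3, 4, 8, 9}  B7 = {1, 3, 4, 10}  B8 = {3, 6, 7, 10}
Tree: B1–B2, B1–B3, B2–B4, B1–B5, B3–B6, B1–B7, B2–B8
The largest bag has 4 vertices, giving width 3; this decomposition certifies tw(G) ≤ 3. For the lower bound, the 4 vertices {2, 7, 10, 11} are pairwise adjacent, and any tree decomposition puts a clique entirely inside one bag — forcing width ≥ 3. Hence tw(G) = 3 exactly.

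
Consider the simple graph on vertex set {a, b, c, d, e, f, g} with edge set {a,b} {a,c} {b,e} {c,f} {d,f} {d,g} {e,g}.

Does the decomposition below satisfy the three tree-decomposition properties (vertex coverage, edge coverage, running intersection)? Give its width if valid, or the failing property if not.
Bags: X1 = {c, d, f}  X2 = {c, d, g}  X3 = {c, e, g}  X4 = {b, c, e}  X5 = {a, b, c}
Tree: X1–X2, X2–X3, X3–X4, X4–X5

Every vertex of G appears in some bag (union = {a, b, c, d, e, f, g}); every edge is covered by a bag; and for each vertex v the set of bags containing v is connected in the bag tree. The decomposition is therefore valid. The largest bag has 3 vertices, so the width is 2.

Yes; width 2.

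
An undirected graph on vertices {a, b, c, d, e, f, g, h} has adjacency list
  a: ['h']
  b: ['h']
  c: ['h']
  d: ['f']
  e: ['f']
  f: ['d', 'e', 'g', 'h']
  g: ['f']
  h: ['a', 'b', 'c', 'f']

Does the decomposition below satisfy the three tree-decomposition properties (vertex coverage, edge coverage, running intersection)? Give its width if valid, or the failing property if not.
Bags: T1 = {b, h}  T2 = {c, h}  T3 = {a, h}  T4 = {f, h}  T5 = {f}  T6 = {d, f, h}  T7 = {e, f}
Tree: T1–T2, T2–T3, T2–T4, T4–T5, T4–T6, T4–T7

No — vertex g appears in no bag.

A tree decomposition must satisfy three properties: every vertex lies in some bag; for every edge, both endpoints lie together in some bag; and for every vertex, the bags containing it form a connected subtree. Here vertex g appears in no bag, so the decomposition is invalid.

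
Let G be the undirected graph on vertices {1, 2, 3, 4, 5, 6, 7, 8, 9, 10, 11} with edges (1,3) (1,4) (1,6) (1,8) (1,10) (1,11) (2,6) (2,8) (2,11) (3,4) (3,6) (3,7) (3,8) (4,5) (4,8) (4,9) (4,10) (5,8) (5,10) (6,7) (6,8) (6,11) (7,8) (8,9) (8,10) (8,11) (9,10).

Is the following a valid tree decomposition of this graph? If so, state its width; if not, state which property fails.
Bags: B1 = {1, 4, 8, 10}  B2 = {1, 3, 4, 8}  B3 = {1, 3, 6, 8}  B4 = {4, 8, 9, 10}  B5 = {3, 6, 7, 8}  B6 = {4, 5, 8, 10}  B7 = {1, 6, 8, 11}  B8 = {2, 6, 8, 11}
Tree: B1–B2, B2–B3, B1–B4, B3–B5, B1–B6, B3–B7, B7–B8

Yes; width 3.

Every vertex of G appears in some bag (union = {1, 2, 3, 4, 5, 6, 7, 8, 9, 10, 11}); every edge is covered by a bag; and for each vertex v the set of bags containing v is connected in the bag tree. The decomposition is therefore valid. The largest bag has 4 vertices, so the width is 3.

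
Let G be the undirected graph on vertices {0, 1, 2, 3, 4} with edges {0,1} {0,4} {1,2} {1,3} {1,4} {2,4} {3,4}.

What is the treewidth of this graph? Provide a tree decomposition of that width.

The largest bag has 3 vertices, giving width 2; this decomposition certifies tw(G) ≤ 2. On the other hand G contains the 3-clique {0, 1, 4}. A clique must lie in a single bag of any decomposition, so no decomposition can have width below 2. Hence tw(G) = 2 exactly.

Treewidth 2.
Bags: B1 = {1, 3, 4}  B2 = {0, 1, 4}  B3 = {1, 2, 4}
Tree: B1–B2, B2–B3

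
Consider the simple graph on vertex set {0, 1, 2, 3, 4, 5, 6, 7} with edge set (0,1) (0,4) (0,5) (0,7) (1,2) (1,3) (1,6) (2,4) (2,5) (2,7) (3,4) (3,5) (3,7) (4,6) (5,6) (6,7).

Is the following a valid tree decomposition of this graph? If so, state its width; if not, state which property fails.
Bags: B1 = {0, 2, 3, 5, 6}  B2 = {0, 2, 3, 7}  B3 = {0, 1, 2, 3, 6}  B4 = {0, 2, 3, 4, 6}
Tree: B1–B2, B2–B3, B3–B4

No — edge (6,7) lies in no bag.

A tree decomposition must satisfy three properties: every vertex lies in some bag; for every edge, both endpoints lie together in some bag; and for every vertex, the bags containing it form a connected subtree. Here edge (6,7) lies in no bag, so the decomposition is invalid.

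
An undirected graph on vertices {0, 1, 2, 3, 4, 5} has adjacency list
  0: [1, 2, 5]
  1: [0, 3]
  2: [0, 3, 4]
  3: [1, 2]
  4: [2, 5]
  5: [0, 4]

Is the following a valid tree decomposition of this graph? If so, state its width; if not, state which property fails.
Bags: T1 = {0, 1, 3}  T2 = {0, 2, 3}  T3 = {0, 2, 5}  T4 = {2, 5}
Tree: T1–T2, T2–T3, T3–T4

No — vertex 4 appears in no bag.

A tree decomposition must satisfy three properties: every vertex lies in some bag; for every edge, both endpoints lie together in some bag; and for every vertex, the bags containing it form a connected subtree. Here vertex 4 appears in no bag, so the decomposition is invalid.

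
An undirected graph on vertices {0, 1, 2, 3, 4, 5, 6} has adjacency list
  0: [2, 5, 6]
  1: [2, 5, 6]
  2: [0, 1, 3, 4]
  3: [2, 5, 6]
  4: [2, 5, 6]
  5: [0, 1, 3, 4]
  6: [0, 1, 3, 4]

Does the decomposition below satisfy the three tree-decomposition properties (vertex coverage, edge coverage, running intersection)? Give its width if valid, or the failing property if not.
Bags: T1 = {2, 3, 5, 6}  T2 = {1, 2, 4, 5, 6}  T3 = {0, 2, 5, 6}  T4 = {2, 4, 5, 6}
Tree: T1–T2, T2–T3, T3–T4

No — bags containing vertex 4 are not connected in the tree.

A tree decomposition must satisfy three properties: every vertex lies in some bag; for every edge, both endpoints lie together in some bag; and for every vertex, the bags containing it form a connected subtree. Here bags containing vertex 4 are not connected in the tree, so the decomposition is invalid.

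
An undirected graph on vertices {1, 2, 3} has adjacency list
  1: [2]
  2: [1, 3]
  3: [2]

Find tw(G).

A width-1 tree decomposition is:
Bags: B1 = {1, 2}  B2 = {2, 3}
Tree: B1–B2
Each bag holds 2 vertices, so the decomposition has width 1, which upper-bounds the treewidth. G has an edge, so its treewidth is at least 1. The upper and lower bounds meet at 1, so that is the treewidth.

1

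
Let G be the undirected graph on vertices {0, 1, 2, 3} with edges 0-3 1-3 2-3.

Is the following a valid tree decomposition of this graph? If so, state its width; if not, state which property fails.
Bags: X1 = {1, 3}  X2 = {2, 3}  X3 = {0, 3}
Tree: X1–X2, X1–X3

Every vertex of G appears in some bag (union = {0, 1, 2, 3}); every edge is covered by a bag; and for each vertex v the set of bags containing v is connected in the bag tree. The decomposition is therefore valid. The largest bag has 2 vertices, so the width is 1.

Yes; width 1.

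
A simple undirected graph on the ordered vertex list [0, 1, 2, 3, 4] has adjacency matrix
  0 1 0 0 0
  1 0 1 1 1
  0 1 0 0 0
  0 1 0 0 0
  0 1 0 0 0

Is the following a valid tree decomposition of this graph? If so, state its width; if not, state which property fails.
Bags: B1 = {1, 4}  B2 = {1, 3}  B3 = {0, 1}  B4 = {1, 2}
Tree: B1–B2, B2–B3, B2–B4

Yes; width 1.

Vertex coverage: the bags together contain {0, 1, 2, 3, 4}, the full vertex set. Edge coverage: each edge of G has both endpoints in at least one bag. Running intersection: for every vertex, the bags containing it form a connected subtree. All three properties hold, so this is a valid tree decomposition of width max|bag| − 1 = 1, and hence tw(G) ≤ 1.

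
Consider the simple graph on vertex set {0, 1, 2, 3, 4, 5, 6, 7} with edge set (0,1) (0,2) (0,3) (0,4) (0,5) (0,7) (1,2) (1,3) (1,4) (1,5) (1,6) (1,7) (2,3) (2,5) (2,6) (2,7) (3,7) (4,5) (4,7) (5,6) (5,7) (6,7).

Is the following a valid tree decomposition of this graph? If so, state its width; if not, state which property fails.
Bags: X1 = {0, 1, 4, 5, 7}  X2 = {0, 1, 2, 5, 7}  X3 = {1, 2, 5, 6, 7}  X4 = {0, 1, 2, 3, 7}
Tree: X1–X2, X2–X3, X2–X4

Yes; width 4.

Every vertex of G appears in some bag (union = {0, 1, 2, 3, 4, 5, 6, 7}); every edge is covered by a bag; and for each vertex v the set of bags containing v is connected in the bag tree. The decomposition is therefore valid. The largest bag has 5 vertices, so the width is 4.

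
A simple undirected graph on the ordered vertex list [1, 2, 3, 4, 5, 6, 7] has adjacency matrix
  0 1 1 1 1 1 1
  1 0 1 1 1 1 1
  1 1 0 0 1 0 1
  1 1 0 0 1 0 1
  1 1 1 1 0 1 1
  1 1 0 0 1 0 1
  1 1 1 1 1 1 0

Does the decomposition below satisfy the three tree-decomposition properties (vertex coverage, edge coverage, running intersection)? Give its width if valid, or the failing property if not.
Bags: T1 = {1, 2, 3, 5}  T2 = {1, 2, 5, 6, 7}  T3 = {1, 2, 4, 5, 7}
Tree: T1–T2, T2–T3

A tree decomposition must satisfy three properties: every vertex lies in some bag; for every edge, both endpoints lie together in some bag; and for every vertex, the bags containing it form a connected subtree. Here edge (7,3) lies in no bag, so the decomposition is invalid.

No — edge (7,3) lies in no bag.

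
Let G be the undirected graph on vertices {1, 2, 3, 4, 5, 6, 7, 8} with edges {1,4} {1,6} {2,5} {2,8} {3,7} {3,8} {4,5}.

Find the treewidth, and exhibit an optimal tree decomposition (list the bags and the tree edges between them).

Every bag has size at most 2, so the width is 2 − 1 = 1 and tw(G) ≤ 1. Any graph with an edge has treewidth ≥ 1, and G has the edge 7–3. The upper and lower bounds meet at 1, so that is the treewidth.

Treewidth 1.
Bags: B1 = {3, 7}  B2 = {3, 8}  B3 = {2, 8}  B4 = {2, 5}  B5 = {4, 5}  B6 = {1, 4}  B7 = {1, 6}
Tree: B1–B2, B2–B3, B3–B4, B4–B5, B5–B6, B6–B7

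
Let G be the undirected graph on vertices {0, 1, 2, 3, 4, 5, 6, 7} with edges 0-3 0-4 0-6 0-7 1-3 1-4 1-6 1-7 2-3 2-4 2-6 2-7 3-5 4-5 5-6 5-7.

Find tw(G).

4

A width-4 tree decomposition is:
Bags: B1 = {0, 1, 2, 3, 5}  B2 = {0, 1, 2, 4, 5}  B3 = {0, 1, 2, 5, 7}  B4 = {0, 1, 2, 5, 6}
Tree: B1–B2, B2–B3, B3–B4
The largest bag has 5 vertices, giving width 4; this decomposition certifies tw(G) ≤ 4. For the lower bound: the 5 vertex sets {0,3}, {2,4}, {1,7}, {5}, {6} are disjoint, each induces a connected subgraph, and every pair is joined by at least one edge of G. Contracting each set to a single vertex therefore yields K_{5} as a minor, and since treewidth is minor-monotone, tw(G) ≥ tw(K_{5}) = 4. Combining the bounds, tw(G) = 4.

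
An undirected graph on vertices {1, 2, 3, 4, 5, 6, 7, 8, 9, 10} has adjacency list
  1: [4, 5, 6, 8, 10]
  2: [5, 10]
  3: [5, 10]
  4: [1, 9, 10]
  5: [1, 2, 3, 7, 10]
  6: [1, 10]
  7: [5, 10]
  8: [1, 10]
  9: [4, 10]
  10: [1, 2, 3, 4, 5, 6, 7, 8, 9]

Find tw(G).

A width-2 tree decomposition is:
Bags: B1 = {1, 5, 10}  B2 = {1, 6, 10}  B3 = {1, 4, 10}  B4 = {3, 5, 10}  B5 = {2, 5, 10}  B6 = {4, 9, 10}  B7 = {5, 7, 10}  B8 = {1, 8, 10}
Tree: B1–B2, B1–B3, B1–B4, B4–B5, B3–B6, B1–B7, B2–B8
Every bag has size at most 3, so the width is 3 − 1 = 2 and tw(G) ≤ 2. For the lower bound, the 3 vertices {1, 8, 10} are pairwise adjacent, and any tree decomposition puts a clique entirely inside one bag — forcing width ≥ 2. Therefore the treewidth is 2.

2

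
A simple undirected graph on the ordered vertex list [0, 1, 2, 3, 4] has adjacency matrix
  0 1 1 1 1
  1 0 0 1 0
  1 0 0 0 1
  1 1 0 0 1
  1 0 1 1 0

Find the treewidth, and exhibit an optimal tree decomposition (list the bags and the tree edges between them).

Treewidth 2.
One such decomposition:
Bags: B1 = {0, 2, 4}  B2 = {0, 3, 4}  B3 = {0, 1, 3}
Tree: B1–B2, B2–B3

The largest bag has 3 vertices, giving width 2; this decomposition certifies tw(G) ≤ 2. Conversely, {0, 2, 4} is a clique of size 3, and the vertices of any clique must share a bag in every tree decomposition; so some bag has ≥ 3 vertices and tw(G) ≥ 2. Hence tw(G) = 2 exactly.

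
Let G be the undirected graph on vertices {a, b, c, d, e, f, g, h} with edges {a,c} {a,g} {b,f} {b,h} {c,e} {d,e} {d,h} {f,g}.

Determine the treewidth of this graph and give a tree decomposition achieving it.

The largest bag has 3 vertices, giving width 2; this decomposition certifies tw(G) ≤ 2. The edges g–f–b–h–d–e–c–a–g form a cycle, so G is not a tree and its treewidth is at least 2. Hence tw(G) = 2 exactly.

Treewidth 2.
One such decomposition:
Bags: B1 = {b, f, g}  B2 = {b, g, h}  B3 = {d, g, h}  B4 = {d, e, g}  B5 = {c, e, g}  B6 = {a, c, g}
Tree: B1–B2, B2–B3, B3–B4, B4–B5, B5–B6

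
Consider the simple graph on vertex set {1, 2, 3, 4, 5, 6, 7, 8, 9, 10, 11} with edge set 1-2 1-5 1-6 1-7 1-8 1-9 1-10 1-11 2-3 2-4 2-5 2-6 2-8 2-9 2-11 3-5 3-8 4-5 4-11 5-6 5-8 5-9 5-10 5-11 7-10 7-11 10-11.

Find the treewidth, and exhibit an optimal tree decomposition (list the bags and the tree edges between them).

Treewidth 3.
Bags: B1 = {1, 2, 5, 8}  B2 = {1, 2, 5, 11}  B3 = {1, 5, 10, 11}  B4 = {1, 2, 5, 9}  B5 = {1, 7, 10, 11}  B6 = {1, 2, 5, 6}  B7 = {2, 3, 5, 8}  B8 = {2, 4, 5, 11}
Tree: B1–B2, B2–B3, B2–B4, B3–B5, B1–B6, B1–B7, B2–B8

Each bag holds 4 vertices, so the decomposition has width 3, which upper-bounds the treewidth. On the other hand G contains the 4-clique {1, 2, 5, 8}. A clique must lie in a single bag of any decomposition, so no decomposition can have width below 3. Hence tw(G) = 3 exactly.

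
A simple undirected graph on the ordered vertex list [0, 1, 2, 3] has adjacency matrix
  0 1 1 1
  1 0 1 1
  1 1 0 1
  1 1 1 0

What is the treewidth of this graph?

3

A width-3 tree decomposition is:
Bags: B1 = {0, 1, 2, 3}
Tree: (single bag)
With just one bag of size 4, the width is 4 − 1 = 3, so tw(G) ≤ 3. For the lower bound, the 4 vertices {0, 1, 2, 3} are pairwise adjacent, and any tree decomposition puts a clique entirely inside one bag — forcing width ≥ 3. Hence tw(G) = 3 exactly.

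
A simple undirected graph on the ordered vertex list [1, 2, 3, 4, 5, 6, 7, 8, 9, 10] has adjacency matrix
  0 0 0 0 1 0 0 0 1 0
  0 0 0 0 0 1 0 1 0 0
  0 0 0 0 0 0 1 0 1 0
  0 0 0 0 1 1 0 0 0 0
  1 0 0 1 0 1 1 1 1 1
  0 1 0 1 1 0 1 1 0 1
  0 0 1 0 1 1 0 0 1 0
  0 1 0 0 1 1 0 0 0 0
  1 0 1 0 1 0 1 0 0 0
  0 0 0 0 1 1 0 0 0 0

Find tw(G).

A width-2 tree decomposition is:
Bags: B1 = {5, 6, 7}  B2 = {5, 6, 10}  B3 = {5, 6, 8}  B4 = {2, 6, 8}  B5 = {4, 5, 6}  B6 = {5, 7, 9}  B7 = {3, 7, 9}  B8 = {1, 5, 9}
Tree: B1–B2, B1–B3, B3–B4, B2–B5, B1–B6, B6–B7, B6–B8
The largest bag has 3 vertices, giving width 2; this decomposition certifies tw(G) ≤ 2. On the other hand G contains the 3-clique {2, 6, 8}. A clique must lie in a single bag of any decomposition, so no decomposition can have width below 2. The upper and lower bounds meet at 2, so that is the treewidth.

2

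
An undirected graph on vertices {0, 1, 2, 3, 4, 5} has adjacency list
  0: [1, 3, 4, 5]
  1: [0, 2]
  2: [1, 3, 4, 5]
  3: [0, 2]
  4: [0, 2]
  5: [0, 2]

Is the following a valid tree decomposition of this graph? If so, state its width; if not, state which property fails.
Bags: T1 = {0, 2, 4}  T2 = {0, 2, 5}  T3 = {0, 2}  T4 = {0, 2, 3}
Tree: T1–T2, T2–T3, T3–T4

A tree decomposition must satisfy three properties: every vertex lies in some bag; for every edge, both endpoints lie together in some bag; and for every vertex, the bags containing it form a connected subtree. Here vertex 1 appears in no bag, so the decomposition is invalid.

No — vertex 1 appears in no bag.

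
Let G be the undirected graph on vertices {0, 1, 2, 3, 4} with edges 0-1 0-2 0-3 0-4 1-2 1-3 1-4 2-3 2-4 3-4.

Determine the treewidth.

4

A width-4 tree decomposition is:
Bags: B1 = {0, 1, 2, 3, 4}
Tree: (single bag)
A single bag containing all 5 vertices is trivially a valid decomposition of width 4. For the lower bound, the 5 vertices {0, 1, 2, 3, 4} are pairwise adjacent, and any tree decomposition puts a clique entirely inside one bag — forcing width ≥ 4. Therefore the treewidth is 4.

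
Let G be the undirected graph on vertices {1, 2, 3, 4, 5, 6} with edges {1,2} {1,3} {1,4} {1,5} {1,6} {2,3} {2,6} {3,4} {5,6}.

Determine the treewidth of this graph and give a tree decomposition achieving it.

Treewidth 2.
One optimal decomposition is:
Bags: B1 = {1, 2, 3}  B2 = {1, 3, 4}  B3 = {1, 2, 6}  B4 = {1, 5, 6}
Tree: B1–B2, B1–B3, B3–B4

Every bag has size at most 3, so the width is 3 − 1 = 2 and tw(G) ≤ 2. Conversely, {1, 2, 3} is a clique of size 3, and the vertices of any clique must share a bag in every tree decomposition; so some bag has ≥ 3 vertices and tw(G) ≥ 2. The upper and lower bounds meet at 2, so that is the treewidth.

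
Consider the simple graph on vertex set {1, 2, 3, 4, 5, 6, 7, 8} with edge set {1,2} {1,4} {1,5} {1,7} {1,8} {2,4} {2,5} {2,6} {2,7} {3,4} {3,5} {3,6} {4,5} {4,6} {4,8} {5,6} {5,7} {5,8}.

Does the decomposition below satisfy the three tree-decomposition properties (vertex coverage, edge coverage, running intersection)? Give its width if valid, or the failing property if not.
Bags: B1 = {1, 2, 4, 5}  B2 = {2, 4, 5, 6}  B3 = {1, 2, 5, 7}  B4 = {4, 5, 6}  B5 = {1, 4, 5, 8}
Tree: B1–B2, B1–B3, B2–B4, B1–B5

A tree decomposition must satisfy three properties: every vertex lies in some bag; for every edge, both endpoints lie together in some bag; and for every vertex, the bags containing it form a connected subtree. Here vertex 3 appears in no bag, so the decomposition is invalid.

No — vertex 3 appears in no bag.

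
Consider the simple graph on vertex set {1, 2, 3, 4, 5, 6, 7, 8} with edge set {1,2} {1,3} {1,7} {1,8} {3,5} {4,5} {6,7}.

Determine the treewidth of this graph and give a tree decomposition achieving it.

Treewidth 1.
One optimal decomposition is:
Bags: B1 = {1, 3}  B2 = {3, 5}  B3 = {1, 7}  B4 = {6, 7}  B5 = {1, 2}  B6 = {1, 8}  B7 = {4, 5}
Tree: B1–B2, B1–B3, B3–B4, B1–B5, B3–B6, B2–B7

The largest bag has 2 vertices, giving width 1; this decomposition certifies tw(G) ≤ 1. Since G has at least one edge (e.g. 3–1), it is not an edgeless graph, so tw(G) ≥ 1. Hence tw(G) = 1 exactly.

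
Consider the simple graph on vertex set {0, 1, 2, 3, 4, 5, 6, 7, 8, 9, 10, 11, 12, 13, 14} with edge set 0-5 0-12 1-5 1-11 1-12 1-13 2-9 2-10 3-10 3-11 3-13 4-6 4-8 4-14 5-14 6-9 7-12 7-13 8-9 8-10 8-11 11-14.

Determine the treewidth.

A width-3 tree decomposition is:
Bags: B1 = {2, 4, 6, 9}  B2 = {2, 4, 8, 9}  B3 = {2, 4, 8, 10}  B4 = {4, 8, 10, 14}  B5 = {8, 10, 11, 14}  B6 = {3, 10, 11, 14}  B7 = {3, 5, 11, 14}  B8 = {1, 3, 5, 11}  B9 = {1, 3, 5, 13}  B10 = {0, 1, 5, 13}  B11 = {0, 1, 12, 13}  B12 = {0, 7, 12, 13}
Tree: B1–B2, B2–B3, B3–B4, B4–B5, B5–B6, B6–B7, B7–B8, B8–B9, B9–B10, B10–B11, B11–B12
Each bag holds 4 vertices, so the decomposition has width 3, which upper-bounds the treewidth. For the lower bound: the 4 vertex sets {2,6,9}, {4}, {8}, {3,10,11,14} are disjoint, each induces a connected subgraph, and every pair is joined by at least one edge of G. Contracting each set to a single vertex therefore yields K_{4} as a minor, and since treewidth is minor-monotone, tw(G) ≥ tw(K_{4}) = 3. Combining the bounds, tw(G) = 3.

3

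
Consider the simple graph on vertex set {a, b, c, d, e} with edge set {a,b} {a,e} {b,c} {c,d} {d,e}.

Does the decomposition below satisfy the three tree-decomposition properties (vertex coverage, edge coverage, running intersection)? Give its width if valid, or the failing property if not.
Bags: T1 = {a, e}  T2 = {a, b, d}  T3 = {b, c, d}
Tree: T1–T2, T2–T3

No — edge (d,e) lies in no bag.

A tree decomposition must satisfy three properties: every vertex lies in some bag; for every edge, both endpoints lie together in some bag; and for every vertex, the bags containing it form a connected subtree. Here edge (d,e) lies in no bag, so the decomposition is invalid.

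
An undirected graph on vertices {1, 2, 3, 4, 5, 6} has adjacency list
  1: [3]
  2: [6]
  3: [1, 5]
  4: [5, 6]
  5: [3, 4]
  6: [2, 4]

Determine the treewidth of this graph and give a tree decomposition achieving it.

Each bag holds 2 vertices, so the decomposition has width 1, which upper-bounds the treewidth. G has an edge, so its treewidth is at least 1. Therefore the treewidth is 1.

Treewidth 1.
One such decomposition:
Bags: B1 = {2, 6}  B2 = {4, 6}  B3 = {4, 5}  B4 = {3, 5}  B5 = {1, 3}
Tree: B1–B2, B2–B3, B3–B4, B4–B5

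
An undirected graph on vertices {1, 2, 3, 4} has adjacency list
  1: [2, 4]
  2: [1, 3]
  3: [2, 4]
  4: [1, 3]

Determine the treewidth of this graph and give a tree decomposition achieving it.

Each bag holds 3 vertices, so the decomposition has width 2, which upper-bounds the treewidth. The edges 3–4–1–2–3 form a cycle, so G is not a tree and its treewidth is at least 2. Combining the bounds, tw(G) = 2.

Treewidth 2.
Bags: B1 = {1, 3, 4}  B2 = {1, 2, 3}
Tree: B1–B2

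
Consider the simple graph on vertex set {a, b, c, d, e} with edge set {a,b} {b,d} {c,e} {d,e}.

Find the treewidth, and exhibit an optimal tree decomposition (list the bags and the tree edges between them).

Treewidth 1.
Bags: B1 = {a, b}  B2 = {b, d}  B3 = {d, e}  B4 = {c, e}
Tree: B1–B2, B2–B3, B3–B4

Every bag has size at most 2, so the width is 2 − 1 = 1 and tw(G) ≤ 1. Any graph with an edge has treewidth ≥ 1, and G has the edge a–b. Combining the bounds, tw(G) = 1.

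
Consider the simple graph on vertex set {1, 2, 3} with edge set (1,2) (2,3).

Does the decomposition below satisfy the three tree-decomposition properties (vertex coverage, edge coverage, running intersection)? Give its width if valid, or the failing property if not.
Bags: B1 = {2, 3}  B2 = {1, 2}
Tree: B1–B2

Yes; width 1.

Vertex coverage: the bags together contain {1, 2, 3}, the full vertex set. Edge coverage: each edge of G has both endpoints in at least one bag. Running intersection: for every vertex, the bags containing it form a connected subtree. All three properties hold, so this is a valid tree decomposition of width max|bag| − 1 = 1, and hence tw(G) ≤ 1.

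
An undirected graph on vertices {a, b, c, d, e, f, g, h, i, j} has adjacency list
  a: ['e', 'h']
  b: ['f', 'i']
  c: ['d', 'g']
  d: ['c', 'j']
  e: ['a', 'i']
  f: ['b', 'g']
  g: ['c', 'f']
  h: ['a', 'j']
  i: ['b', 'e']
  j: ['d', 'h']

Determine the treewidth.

A width-2 tree decomposition is:
Bags: B1 = {c, d, j}  B2 = {c, h, j}  B3 = {a, c, h}  B4 = {a, c, e}  B5 = {c, e, i}  B6 = {b, c, i}  B7 = {b, c, f}  B8 = {c, f, g}
Tree: B1–B2, B2–B3, B3–B4, B4–B5, B5–B6, B6–B7, B7–B8
Every bag has size at most 3, so the width is 3 − 1 = 2 and tw(G) ≤ 2. Since c–d–j–h–a–e–i–b–f–g–c is a cycle in G, G is not acyclic. Forests are exactly the graphs of treewidth ≤ 1, so tw(G) ≥ 2. The upper and lower bounds meet at 2, so that is the treewidth.

2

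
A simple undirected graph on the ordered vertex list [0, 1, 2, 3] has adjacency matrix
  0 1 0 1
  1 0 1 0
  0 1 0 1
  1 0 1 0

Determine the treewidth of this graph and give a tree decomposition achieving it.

Every bag has size at most 3, so the width is 3 − 1 = 2 and tw(G) ≤ 2. Since 3–0–1–2–3 is a cycle in G, G is not acyclic. Forests are exactly the graphs of treewidth ≤ 1, so tw(G) ≥ 2. The upper and lower bounds meet at 2, so that is the treewidth.

Treewidth 2.
Bags: B1 = {0, 1, 3}  B2 = {1, 2, 3}
Tree: B1–B2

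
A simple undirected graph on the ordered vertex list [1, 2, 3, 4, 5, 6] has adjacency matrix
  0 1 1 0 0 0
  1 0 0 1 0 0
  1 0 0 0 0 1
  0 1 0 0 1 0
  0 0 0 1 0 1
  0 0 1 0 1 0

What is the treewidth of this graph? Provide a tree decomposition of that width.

Treewidth 2.
One such decomposition:
Bags: B1 = {1, 3, 6}  B2 = {1, 2, 6}  B3 = {2, 4, 6}  B4 = {4, 5, 6}
Tree: B1–B2, B2–B3, B3–B4

Each bag holds 3 vertices, so the decomposition has width 2, which upper-bounds the treewidth. Since 6–3–1–2–4–5–6 is a cycle in G, G is not acyclic. Forests are exactly the graphs of treewidth ≤ 1, so tw(G) ≥ 2. The upper and lower bounds meet at 2, so that is the treewidth.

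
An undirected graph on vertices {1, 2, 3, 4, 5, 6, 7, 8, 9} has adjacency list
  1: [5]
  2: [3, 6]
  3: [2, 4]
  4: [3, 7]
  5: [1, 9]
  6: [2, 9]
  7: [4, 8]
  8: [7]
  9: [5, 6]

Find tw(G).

1

A width-1 tree decomposition is:
Bags: B1 = {7, 8}  B2 = {4, 7}  B3 = {3, 4}  B4 = {2, 3}  B5 = {2, 6}  B6 = {6, 9}  B7 = {5, 9}  B8 = {1, 5}
Tree: B1–B2, B2–B3, B3–B4, B4–B5, B5–B6, B6–B7, B7–B8
The largest bag has 2 vertices, giving width 1; this decomposition certifies tw(G) ≤ 1. G has an edge, so its treewidth is at least 1. Hence tw(G) = 1 exactly.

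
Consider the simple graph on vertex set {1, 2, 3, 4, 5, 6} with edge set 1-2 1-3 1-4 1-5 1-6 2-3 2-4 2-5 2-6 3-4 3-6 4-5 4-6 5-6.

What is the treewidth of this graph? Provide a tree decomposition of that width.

Treewidth 4.
One such decomposition:
Bags: B1 = {1, 2, 3, 4, 6}  B2 = {1, 2, 4, 5, 6}
Tree: B1–B2

Every bag has size at most 5, so the width is 5 − 1 = 4 and tw(G) ≤ 4. On the other hand G contains the 5-clique {1, 2, 3, 4, 6}. A clique must lie in a single bag of any decomposition, so no decomposition can have width below 4. The upper and lower bounds meet at 4, so that is the treewidth.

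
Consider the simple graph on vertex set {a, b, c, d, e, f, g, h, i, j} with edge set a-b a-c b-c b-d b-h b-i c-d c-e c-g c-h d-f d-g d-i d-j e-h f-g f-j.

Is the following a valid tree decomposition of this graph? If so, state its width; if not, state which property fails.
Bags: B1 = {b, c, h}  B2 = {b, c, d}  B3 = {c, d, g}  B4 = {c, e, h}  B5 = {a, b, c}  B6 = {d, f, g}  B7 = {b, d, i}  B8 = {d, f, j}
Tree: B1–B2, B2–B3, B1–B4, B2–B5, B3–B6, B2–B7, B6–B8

Yes; width 2.

Vertex coverage: the bags together contain {a, b, c, d, e, f, g, h, i, j}, the full vertex set. Edge coverage: each edge of G has both endpoints in at least one bag. Running intersection: for every vertex, the bags containing it form a connected subtree. All three properties hold, so this is a valid tree decomposition of width max|bag| − 1 = 2, and hence tw(G) ≤ 2.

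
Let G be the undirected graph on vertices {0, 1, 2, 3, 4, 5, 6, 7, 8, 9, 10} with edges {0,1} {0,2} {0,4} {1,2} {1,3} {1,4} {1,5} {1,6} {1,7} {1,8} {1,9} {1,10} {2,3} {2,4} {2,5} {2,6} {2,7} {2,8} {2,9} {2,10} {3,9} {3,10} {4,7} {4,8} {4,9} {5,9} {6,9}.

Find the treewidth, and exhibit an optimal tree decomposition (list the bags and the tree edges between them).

Treewidth 3.
One optimal decomposition is:
Bags: B1 = {1, 2, 4, 7}  B2 = {1, 2, 4, 9}  B3 = {1, 2, 3, 9}  B4 = {0, 1, 2, 4}  B5 = {1, 2, 3, 10}  B6 = {1, 2, 4, 8}  B7 = {1, 2, 6, 9}  B8 = {1, 2, 5, 9}
Tree: B1–B2, B2–B3, B1–B4, B3–B5, B1–B6, B2–B7, B2–B8

Every bag has size at most 4, so the width is 4 − 1 = 3 and tw(G) ≤ 3. On the other hand G contains the 4-clique {1, 2, 3, 9}. A clique must lie in a single bag of any decomposition, so no decomposition can have width below 3. Combining the bounds, tw(G) = 3.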